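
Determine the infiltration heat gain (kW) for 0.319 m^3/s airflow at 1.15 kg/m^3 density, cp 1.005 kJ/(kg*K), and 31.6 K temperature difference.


Q = V_dot * rho * cp * dT
Q = 0.319 * 1.15 * 1.005 * 31.6
Q = 11.65 kW

11.65


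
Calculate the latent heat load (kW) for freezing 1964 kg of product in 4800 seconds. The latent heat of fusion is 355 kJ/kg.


Q_lat = m * h_fg / t
Q_lat = 1964 * 355 / 4800
Q_lat = 145.25 kW

145.25


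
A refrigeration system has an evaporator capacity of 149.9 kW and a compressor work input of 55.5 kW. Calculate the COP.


COP = Q_evap / W
COP = 149.9 / 55.5
COP = 2.701

2.701


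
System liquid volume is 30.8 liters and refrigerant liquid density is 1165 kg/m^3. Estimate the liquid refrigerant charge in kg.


Charge = V * rho / 1000
Charge = 30.8 * 1165 / 1000
Charge = 35.88 kg

35.88


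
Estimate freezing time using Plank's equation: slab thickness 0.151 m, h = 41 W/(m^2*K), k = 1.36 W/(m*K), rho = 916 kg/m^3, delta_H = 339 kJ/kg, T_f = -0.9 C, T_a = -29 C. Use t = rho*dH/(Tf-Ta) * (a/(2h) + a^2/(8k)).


dT = -0.9 - (-29) = 28.1 K
term1 = a/(2h) = 0.151/(2*41) = 0.001841463415
term2 = a^2/(8k) = 0.151^2/(8*1.36) = 0.002095680147
t = rho*dH*1000/dT * (term1 + term2)
t = 916*339*1000/28.1 * (0.001841463415 + 0.002095680147)
t = 43508 s

43508


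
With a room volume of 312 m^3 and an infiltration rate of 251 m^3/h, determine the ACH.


ACH = flow / volume
ACH = 251 / 312
ACH = 0.804

0.804


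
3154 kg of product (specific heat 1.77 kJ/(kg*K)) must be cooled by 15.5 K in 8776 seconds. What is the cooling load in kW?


Q = m * cp * dT / t
Q = 3154 * 1.77 * 15.5 / 8776
Q = 9.86 kW

9.86


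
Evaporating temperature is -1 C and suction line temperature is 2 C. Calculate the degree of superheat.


Superheat = T_suction - T_evap
Superheat = 2 - (-1)
Superheat = 3 K

3


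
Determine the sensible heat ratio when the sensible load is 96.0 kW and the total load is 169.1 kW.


SHR = Q_sensible / Q_total
SHR = 96.0 / 169.1
SHR = 0.568

0.568


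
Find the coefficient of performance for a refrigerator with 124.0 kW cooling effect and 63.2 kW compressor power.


COP = Q_evap / W
COP = 124.0 / 63.2
COP = 1.962

1.962


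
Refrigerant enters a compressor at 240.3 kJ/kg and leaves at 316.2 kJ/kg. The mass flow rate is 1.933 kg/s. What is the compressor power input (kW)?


dh = 316.2 - 240.3 = 75.9 kJ/kg
W = m_dot * dh = 1.933 * 75.9 = 146.71 kW

146.71


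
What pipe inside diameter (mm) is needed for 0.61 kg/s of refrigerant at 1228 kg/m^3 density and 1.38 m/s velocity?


A = m_dot / (rho * v) = 0.61 / (1228 * 1.38) = 0.0003599584573 m^2
d = sqrt(4*A/pi) * 1000
d = 21.4 mm

21.4


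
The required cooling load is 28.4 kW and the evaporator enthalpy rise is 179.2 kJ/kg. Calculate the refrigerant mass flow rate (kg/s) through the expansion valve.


m_dot = Q / dh
m_dot = 28.4 / 179.2
m_dot = 0.1585 kg/s

0.1585


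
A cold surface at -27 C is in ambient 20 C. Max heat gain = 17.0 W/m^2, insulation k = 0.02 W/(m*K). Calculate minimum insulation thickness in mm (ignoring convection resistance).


dT = 20 - (-27) = 47 K
thickness = k * dT / q_max * 1000
thickness = 0.02 * 47 / 17.0 * 1000
thickness = 55.3 mm

55.3


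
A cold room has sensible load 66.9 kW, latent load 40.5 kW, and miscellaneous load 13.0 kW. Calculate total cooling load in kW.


Q_total = Q_s + Q_l + Q_misc
Q_total = 66.9 + 40.5 + 13.0
Q_total = 120.4 kW

120.4


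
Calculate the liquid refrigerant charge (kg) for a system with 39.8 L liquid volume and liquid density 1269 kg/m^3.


Charge = V * rho / 1000
Charge = 39.8 * 1269 / 1000
Charge = 50.51 kg

50.51


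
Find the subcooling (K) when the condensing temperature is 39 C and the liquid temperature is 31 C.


Subcooling = T_cond - T_liquid
Subcooling = 39 - 31
Subcooling = 8 K

8


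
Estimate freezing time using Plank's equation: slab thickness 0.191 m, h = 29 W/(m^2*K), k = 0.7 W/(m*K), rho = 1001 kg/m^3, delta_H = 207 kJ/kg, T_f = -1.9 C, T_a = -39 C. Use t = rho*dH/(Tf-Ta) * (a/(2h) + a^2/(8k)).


dT = -1.9 - (-39) = 37.1 K
term1 = a/(2h) = 0.191/(2*29) = 0.003293103448
term2 = a^2/(8k) = 0.191^2/(8*0.7) = 0.006514464286
t = rho*dH*1000/dT * (term1 + term2)
t = 1001*207*1000/37.1 * (0.003293103448 + 0.006514464286)
t = 54776 s

54776


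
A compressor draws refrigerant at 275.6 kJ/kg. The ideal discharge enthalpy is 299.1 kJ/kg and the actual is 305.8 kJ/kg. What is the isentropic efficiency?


dh_ideal = 299.1 - 275.6 = 23.5 kJ/kg
dh_actual = 305.8 - 275.6 = 30.2 kJ/kg
eta_s = dh_ideal / dh_actual = 23.5 / 30.2
eta_s = 0.7781

0.7781


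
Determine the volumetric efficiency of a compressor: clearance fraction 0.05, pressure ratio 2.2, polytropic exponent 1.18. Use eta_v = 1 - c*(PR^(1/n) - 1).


PR^(1/n) = 2.2^(1/1.18) = 1.95069204
eta_v = 1 - 0.05 * (1.95069204 - 1)
eta_v = 0.9525

0.9525


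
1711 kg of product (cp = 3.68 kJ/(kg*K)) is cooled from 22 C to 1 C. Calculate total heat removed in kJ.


dT = 22 - (1) = 21 K
Q = m * cp * dT = 1711 * 3.68 * 21
Q = 132226 kJ

132226


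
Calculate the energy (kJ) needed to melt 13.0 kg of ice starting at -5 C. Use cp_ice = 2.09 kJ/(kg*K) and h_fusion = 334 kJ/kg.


Sensible heat = cp * dT = 2.09 * 5 = 10.45 kJ/kg
Total per kg = 10.45 + 334 = 344.45 kJ/kg
Q = m * total = 13.0 * 344.45
Q = 4477.9 kJ

4477.9


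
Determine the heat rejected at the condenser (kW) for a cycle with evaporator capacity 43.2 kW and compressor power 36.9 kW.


Q_cond = Q_evap + W
Q_cond = 43.2 + 36.9
Q_cond = 80.1 kW

80.1


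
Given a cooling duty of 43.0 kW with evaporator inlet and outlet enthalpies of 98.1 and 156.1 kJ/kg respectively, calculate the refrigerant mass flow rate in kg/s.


dh = 156.1 - 98.1 = 58.0 kJ/kg
m_dot = Q / dh = 43.0 / 58.0 = 0.7414 kg/s

0.7414


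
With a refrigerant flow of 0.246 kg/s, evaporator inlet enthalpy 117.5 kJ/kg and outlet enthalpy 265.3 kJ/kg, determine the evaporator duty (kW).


dh = 265.3 - 117.5 = 147.8 kJ/kg
Q_evap = m_dot * dh = 0.246 * 147.8
Q_evap = 36.36 kW

36.36


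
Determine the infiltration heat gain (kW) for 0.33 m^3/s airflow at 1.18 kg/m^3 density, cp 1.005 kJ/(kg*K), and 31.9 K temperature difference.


Q = V_dot * rho * cp * dT
Q = 0.33 * 1.18 * 1.005 * 31.9
Q = 12.484 kW

12.484


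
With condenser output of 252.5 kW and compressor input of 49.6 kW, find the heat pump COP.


COP_hp = Q_cond / W
COP_hp = 252.5 / 49.6
COP_hp = 5.091

5.091


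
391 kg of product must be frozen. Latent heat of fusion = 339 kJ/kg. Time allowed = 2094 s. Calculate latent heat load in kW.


Q_lat = m * h_fg / t
Q_lat = 391 * 339 / 2094
Q_lat = 63.3 kW

63.3


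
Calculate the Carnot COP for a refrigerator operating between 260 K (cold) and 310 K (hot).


dT = 310 - 260 = 50 K
COP_carnot = T_cold / dT = 260 / 50
COP_carnot = 5.2

5.2


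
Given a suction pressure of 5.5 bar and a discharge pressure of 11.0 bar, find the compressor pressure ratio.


PR = P_high / P_low
PR = 11.0 / 5.5
PR = 2.0

2.0


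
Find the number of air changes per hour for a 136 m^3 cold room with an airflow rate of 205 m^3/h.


ACH = flow / volume
ACH = 205 / 136
ACH = 1.507

1.507


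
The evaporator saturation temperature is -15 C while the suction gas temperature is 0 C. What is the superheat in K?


Superheat = T_suction - T_evap
Superheat = 0 - (-15)
Superheat = 15 K

15


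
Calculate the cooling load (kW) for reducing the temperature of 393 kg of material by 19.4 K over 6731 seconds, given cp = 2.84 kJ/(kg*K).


Q = m * cp * dT / t
Q = 393 * 2.84 * 19.4 / 6731
Q = 3.217 kW

3.217


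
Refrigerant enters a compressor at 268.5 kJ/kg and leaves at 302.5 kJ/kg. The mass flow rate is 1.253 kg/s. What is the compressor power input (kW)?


dh = 302.5 - 268.5 = 34.0 kJ/kg
W = m_dot * dh = 1.253 * 34.0 = 42.6 kW

42.6


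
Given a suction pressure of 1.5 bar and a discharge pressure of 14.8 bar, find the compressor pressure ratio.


PR = P_high / P_low
PR = 14.8 / 1.5
PR = 9.867

9.867


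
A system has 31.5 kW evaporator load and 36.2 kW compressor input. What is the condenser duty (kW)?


Q_cond = Q_evap + W
Q_cond = 31.5 + 36.2
Q_cond = 67.7 kW

67.7


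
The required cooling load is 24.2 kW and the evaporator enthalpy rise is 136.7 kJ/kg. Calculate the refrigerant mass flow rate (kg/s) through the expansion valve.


m_dot = Q / dh
m_dot = 24.2 / 136.7
m_dot = 0.177 kg/s

0.177


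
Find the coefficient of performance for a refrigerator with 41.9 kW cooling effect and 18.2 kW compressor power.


COP = Q_evap / W
COP = 41.9 / 18.2
COP = 2.302

2.302


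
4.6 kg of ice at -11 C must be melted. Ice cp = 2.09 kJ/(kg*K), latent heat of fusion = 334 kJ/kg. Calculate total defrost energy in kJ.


Sensible heat = cp * dT = 2.09 * 11 = 22.99 kJ/kg
Total per kg = 22.99 + 334 = 356.99 kJ/kg
Q = m * total = 4.6 * 356.99
Q = 1642.2 kJ

1642.2


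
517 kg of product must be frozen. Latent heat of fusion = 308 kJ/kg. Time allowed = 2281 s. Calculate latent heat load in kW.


Q_lat = m * h_fg / t
Q_lat = 517 * 308 / 2281
Q_lat = 69.81 kW

69.81


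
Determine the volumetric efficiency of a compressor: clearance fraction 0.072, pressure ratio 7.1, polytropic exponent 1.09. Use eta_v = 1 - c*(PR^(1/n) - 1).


PR^(1/n) = 7.1^(1/1.09) = 6.03908249
eta_v = 1 - 0.072 * (6.03908249 - 1)
eta_v = 0.6372

0.6372


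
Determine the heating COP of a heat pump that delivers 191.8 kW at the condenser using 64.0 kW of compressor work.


COP_hp = Q_cond / W
COP_hp = 191.8 / 64.0
COP_hp = 2.997

2.997


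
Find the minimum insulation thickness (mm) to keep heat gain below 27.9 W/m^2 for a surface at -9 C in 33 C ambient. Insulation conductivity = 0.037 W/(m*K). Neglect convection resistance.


dT = 33 - (-9) = 42 K
thickness = k * dT / q_max * 1000
thickness = 0.037 * 42 / 27.9 * 1000
thickness = 55.7 mm

55.7


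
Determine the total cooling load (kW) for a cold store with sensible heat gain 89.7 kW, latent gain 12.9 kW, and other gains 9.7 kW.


Q_total = Q_s + Q_l + Q_misc
Q_total = 89.7 + 12.9 + 9.7
Q_total = 112.3 kW

112.3


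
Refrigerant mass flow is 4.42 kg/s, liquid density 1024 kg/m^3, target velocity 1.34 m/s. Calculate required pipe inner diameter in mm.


A = m_dot / (rho * v) = 4.42 / (1024 * 1.34) = 0.003221198694 m^2
d = sqrt(4*A/pi) * 1000
d = 64.0 mm

64.0


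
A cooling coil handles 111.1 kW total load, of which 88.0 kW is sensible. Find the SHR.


SHR = Q_sensible / Q_total
SHR = 88.0 / 111.1
SHR = 0.792

0.792


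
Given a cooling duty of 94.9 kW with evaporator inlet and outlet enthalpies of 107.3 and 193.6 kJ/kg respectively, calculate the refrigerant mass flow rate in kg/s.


dh = 193.6 - 107.3 = 86.3 kJ/kg
m_dot = Q / dh = 94.9 / 86.3 = 1.0997 kg/s

1.0997


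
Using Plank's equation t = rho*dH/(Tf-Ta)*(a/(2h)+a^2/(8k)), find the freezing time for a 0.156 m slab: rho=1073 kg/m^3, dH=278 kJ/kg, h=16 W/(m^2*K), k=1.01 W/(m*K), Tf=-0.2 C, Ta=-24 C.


dT = -0.2 - (-24) = 23.8 K
term1 = a/(2h) = 0.156/(2*16) = 0.004875
term2 = a^2/(8k) = 0.156^2/(8*1.01) = 0.003011881188
t = rho*dH*1000/dT * (term1 + term2)
t = 1073*278*1000/23.8 * (0.004875 + 0.003011881188)
t = 98849 s

98849


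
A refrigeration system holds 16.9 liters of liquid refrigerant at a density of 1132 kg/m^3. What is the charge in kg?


Charge = V * rho / 1000
Charge = 16.9 * 1132 / 1000
Charge = 19.13 kg

19.13


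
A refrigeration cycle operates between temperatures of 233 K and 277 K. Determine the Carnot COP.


dT = 277 - 233 = 44 K
COP_carnot = T_cold / dT = 233 / 44
COP_carnot = 5.295

5.295


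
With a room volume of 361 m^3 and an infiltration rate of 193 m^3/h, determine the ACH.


ACH = flow / volume
ACH = 193 / 361
ACH = 0.535

0.535


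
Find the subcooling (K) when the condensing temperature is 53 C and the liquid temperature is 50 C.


Subcooling = T_cond - T_liquid
Subcooling = 53 - 50
Subcooling = 3 K

3


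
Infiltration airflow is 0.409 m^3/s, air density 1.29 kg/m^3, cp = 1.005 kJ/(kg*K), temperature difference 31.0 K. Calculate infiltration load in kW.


Q = V_dot * rho * cp * dT
Q = 0.409 * 1.29 * 1.005 * 31.0
Q = 16.438 kW

16.438


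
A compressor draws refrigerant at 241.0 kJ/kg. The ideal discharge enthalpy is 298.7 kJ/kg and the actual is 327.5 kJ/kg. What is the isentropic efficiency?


dh_ideal = 298.7 - 241.0 = 57.7 kJ/kg
dh_actual = 327.5 - 241.0 = 86.5 kJ/kg
eta_s = dh_ideal / dh_actual = 57.7 / 86.5
eta_s = 0.6671

0.6671


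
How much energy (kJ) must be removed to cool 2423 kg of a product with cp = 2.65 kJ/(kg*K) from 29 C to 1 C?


dT = 29 - (1) = 28 K
Q = m * cp * dT = 2423 * 2.65 * 28
Q = 179787 kJ

179787


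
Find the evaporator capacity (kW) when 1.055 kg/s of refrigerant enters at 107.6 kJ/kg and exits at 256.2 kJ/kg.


dh = 256.2 - 107.6 = 148.6 kJ/kg
Q_evap = m_dot * dh = 1.055 * 148.6
Q_evap = 156.77 kW

156.77


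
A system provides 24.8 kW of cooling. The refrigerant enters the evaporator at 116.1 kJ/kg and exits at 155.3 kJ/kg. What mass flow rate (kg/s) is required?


dh = 155.3 - 116.1 = 39.2 kJ/kg
m_dot = Q / dh = 24.8 / 39.2 = 0.6327 kg/s

0.6327


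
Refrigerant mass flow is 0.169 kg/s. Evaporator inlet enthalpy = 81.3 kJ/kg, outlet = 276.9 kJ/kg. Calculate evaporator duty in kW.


dh = 276.9 - 81.3 = 195.6 kJ/kg
Q_evap = m_dot * dh = 0.169 * 195.6
Q_evap = 33.06 kW

33.06


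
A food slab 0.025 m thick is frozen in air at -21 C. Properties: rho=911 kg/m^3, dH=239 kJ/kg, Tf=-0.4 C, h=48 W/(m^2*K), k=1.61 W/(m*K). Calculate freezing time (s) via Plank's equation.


dT = -0.4 - (-21) = 20.6 K
term1 = a/(2h) = 0.025/(2*48) = 0.0002604166667
term2 = a^2/(8k) = 0.025^2/(8*1.61) = 0.00004852484472
t = rho*dH*1000/dT * (term1 + term2)
t = 911*239*1000/20.6 * (0.0002604166667 + 0.00004852484472)
t = 3265 s

3265


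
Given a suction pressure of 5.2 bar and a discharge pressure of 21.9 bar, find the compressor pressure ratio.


PR = P_high / P_low
PR = 21.9 / 5.2
PR = 4.212

4.212


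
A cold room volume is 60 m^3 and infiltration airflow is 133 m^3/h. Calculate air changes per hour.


ACH = flow / volume
ACH = 133 / 60
ACH = 2.217

2.217


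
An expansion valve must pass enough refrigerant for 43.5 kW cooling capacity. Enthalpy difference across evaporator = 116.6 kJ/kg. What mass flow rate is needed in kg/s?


m_dot = Q / dh
m_dot = 43.5 / 116.6
m_dot = 0.3731 kg/s

0.3731


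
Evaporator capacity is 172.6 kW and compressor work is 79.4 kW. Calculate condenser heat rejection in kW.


Q_cond = Q_evap + W
Q_cond = 172.6 + 79.4
Q_cond = 252.0 kW

252.0


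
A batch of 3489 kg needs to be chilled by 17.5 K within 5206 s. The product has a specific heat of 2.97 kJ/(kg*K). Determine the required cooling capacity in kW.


Q = m * cp * dT / t
Q = 3489 * 2.97 * 17.5 / 5206
Q = 34.833 kW

34.833


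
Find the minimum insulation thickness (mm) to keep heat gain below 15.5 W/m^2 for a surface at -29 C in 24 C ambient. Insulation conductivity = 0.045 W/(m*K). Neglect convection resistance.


dT = 24 - (-29) = 53 K
thickness = k * dT / q_max * 1000
thickness = 0.045 * 53 / 15.5 * 1000
thickness = 153.9 mm

153.9


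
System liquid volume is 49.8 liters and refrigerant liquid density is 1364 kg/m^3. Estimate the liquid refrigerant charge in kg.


Charge = V * rho / 1000
Charge = 49.8 * 1364 / 1000
Charge = 67.93 kg

67.93


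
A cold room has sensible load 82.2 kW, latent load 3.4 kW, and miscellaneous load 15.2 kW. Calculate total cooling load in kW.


Q_total = Q_s + Q_l + Q_misc
Q_total = 82.2 + 3.4 + 15.2
Q_total = 100.8 kW

100.8


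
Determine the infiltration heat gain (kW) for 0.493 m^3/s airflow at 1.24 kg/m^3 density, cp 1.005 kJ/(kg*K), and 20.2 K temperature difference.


Q = V_dot * rho * cp * dT
Q = 0.493 * 1.24 * 1.005 * 20.2
Q = 12.41 kW

12.41


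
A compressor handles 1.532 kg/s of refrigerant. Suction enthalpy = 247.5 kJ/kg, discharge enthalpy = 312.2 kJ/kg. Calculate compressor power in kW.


dh = 312.2 - 247.5 = 64.7 kJ/kg
W = m_dot * dh = 1.532 * 64.7 = 99.12 kW

99.12


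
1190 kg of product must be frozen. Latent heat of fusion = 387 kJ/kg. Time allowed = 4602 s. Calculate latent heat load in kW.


Q_lat = m * h_fg / t
Q_lat = 1190 * 387 / 4602
Q_lat = 100.07 kW

100.07


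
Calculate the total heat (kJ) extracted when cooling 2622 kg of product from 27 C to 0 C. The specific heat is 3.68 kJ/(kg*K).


dT = 27 - (0) = 27 K
Q = m * cp * dT = 2622 * 3.68 * 27
Q = 260522 kJ

260522


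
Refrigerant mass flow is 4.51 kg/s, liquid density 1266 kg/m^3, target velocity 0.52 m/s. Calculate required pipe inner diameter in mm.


A = m_dot / (rho * v) = 4.51 / (1266 * 0.52) = 0.006850771661 m^2
d = sqrt(4*A/pi) * 1000
d = 93.4 mm

93.4


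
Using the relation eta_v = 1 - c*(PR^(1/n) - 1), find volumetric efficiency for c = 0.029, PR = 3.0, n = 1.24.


PR^(1/n) = 3.0^(1/1.24) = 2.42535439
eta_v = 1 - 0.029 * (2.42535439 - 1)
eta_v = 0.9587

0.9587


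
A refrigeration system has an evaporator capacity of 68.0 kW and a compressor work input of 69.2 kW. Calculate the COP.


COP = Q_evap / W
COP = 68.0 / 69.2
COP = 0.983

0.983


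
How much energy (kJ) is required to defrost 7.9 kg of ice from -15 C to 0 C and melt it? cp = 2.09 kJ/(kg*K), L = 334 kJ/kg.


Sensible heat = cp * dT = 2.09 * 15 = 31.35 kJ/kg
Total per kg = 31.35 + 334 = 365.35 kJ/kg
Q = m * total = 7.9 * 365.35
Q = 2886.3 kJ

2886.3


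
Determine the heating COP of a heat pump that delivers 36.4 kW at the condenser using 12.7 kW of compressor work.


COP_hp = Q_cond / W
COP_hp = 36.4 / 12.7
COP_hp = 2.866

2.866


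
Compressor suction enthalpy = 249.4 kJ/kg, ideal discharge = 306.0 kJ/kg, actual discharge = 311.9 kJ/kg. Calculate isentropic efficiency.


dh_ideal = 306.0 - 249.4 = 56.6 kJ/kg
dh_actual = 311.9 - 249.4 = 62.5 kJ/kg
eta_s = dh_ideal / dh_actual = 56.6 / 62.5
eta_s = 0.9056

0.9056


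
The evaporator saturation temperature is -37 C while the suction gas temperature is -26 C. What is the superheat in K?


Superheat = T_suction - T_evap
Superheat = -26 - (-37)
Superheat = 11 K

11


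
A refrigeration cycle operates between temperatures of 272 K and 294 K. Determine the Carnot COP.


dT = 294 - 272 = 22 K
COP_carnot = T_cold / dT = 272 / 22
COP_carnot = 12.364

12.364


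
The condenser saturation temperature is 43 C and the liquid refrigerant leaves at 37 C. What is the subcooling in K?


Subcooling = T_cond - T_liquid
Subcooling = 43 - 37
Subcooling = 6 K

6


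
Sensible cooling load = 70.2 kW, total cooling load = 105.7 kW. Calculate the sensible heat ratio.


SHR = Q_sensible / Q_total
SHR = 70.2 / 105.7
SHR = 0.664

0.664


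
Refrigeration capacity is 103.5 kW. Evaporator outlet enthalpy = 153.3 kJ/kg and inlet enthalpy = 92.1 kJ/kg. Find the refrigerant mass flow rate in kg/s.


dh = 153.3 - 92.1 = 61.2 kJ/kg
m_dot = Q / dh = 103.5 / 61.2 = 1.6912 kg/s

1.6912


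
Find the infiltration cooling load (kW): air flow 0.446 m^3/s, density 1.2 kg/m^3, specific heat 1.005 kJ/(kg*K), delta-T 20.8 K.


Q = V_dot * rho * cp * dT
Q = 0.446 * 1.2 * 1.005 * 20.8
Q = 11.188 kW

11.188


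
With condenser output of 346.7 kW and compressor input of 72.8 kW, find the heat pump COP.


COP_hp = Q_cond / W
COP_hp = 346.7 / 72.8
COP_hp = 4.762

4.762


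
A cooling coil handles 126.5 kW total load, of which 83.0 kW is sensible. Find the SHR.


SHR = Q_sensible / Q_total
SHR = 83.0 / 126.5
SHR = 0.656

0.656


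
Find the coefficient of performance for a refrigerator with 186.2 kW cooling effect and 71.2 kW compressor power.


COP = Q_evap / W
COP = 186.2 / 71.2
COP = 2.615

2.615


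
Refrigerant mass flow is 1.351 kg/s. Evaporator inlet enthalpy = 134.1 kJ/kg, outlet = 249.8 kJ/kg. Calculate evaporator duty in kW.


dh = 249.8 - 134.1 = 115.7 kJ/kg
Q_evap = m_dot * dh = 1.351 * 115.7
Q_evap = 156.31 kW

156.31


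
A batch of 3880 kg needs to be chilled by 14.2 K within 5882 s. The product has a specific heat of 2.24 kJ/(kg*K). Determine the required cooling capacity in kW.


Q = m * cp * dT / t
Q = 3880 * 2.24 * 14.2 / 5882
Q = 20.982 kW

20.982


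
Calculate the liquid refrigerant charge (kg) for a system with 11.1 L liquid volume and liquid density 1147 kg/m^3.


Charge = V * rho / 1000
Charge = 11.1 * 1147 / 1000
Charge = 12.73 kg

12.73


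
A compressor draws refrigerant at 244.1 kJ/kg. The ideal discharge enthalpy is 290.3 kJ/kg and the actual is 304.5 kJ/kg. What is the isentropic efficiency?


dh_ideal = 290.3 - 244.1 = 46.2 kJ/kg
dh_actual = 304.5 - 244.1 = 60.4 kJ/kg
eta_s = dh_ideal / dh_actual = 46.2 / 60.4
eta_s = 0.7649

0.7649


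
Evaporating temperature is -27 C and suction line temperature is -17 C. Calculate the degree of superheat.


Superheat = T_suction - T_evap
Superheat = -17 - (-27)
Superheat = 10 K

10


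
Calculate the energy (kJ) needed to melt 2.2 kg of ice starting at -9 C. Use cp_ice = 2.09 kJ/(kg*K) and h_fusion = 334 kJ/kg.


Sensible heat = cp * dT = 2.09 * 9 = 18.81 kJ/kg
Total per kg = 18.81 + 334 = 352.81 kJ/kg
Q = m * total = 2.2 * 352.81
Q = 776.2 kJ

776.2


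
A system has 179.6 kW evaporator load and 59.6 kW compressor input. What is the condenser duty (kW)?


Q_cond = Q_evap + W
Q_cond = 179.6 + 59.6
Q_cond = 239.2 kW

239.2


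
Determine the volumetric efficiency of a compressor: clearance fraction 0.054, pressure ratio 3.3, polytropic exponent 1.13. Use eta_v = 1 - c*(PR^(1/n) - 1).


PR^(1/n) = 3.3^(1/1.13) = 2.87648354
eta_v = 1 - 0.054 * (2.87648354 - 1)
eta_v = 0.8987

0.8987


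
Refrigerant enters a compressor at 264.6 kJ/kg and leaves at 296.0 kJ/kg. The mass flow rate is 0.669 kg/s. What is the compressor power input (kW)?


dh = 296.0 - 264.6 = 31.4 kJ/kg
W = m_dot * dh = 0.669 * 31.4 = 21.01 kW

21.01


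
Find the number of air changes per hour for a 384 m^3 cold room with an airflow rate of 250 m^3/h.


ACH = flow / volume
ACH = 250 / 384
ACH = 0.651

0.651


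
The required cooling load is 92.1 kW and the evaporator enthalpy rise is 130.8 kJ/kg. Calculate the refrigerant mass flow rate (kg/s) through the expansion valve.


m_dot = Q / dh
m_dot = 92.1 / 130.8
m_dot = 0.7041 kg/s

0.7041


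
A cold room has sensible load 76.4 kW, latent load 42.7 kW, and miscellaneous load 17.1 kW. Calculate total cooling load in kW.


Q_total = Q_s + Q_l + Q_misc
Q_total = 76.4 + 42.7 + 17.1
Q_total = 136.2 kW

136.2


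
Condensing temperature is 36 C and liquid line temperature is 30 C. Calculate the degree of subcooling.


Subcooling = T_cond - T_liquid
Subcooling = 36 - 30
Subcooling = 6 K

6


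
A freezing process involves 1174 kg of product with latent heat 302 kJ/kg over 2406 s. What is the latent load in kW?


Q_lat = m * h_fg / t
Q_lat = 1174 * 302 / 2406
Q_lat = 147.36 kW

147.36


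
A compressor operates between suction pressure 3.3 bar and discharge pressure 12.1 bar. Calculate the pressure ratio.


PR = P_high / P_low
PR = 12.1 / 3.3
PR = 3.667

3.667


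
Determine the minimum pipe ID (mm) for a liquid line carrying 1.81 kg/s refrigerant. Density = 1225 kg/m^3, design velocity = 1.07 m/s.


A = m_dot / (rho * v) = 1.81 / (1225 * 1.07) = 0.001380888804 m^2
d = sqrt(4*A/pi) * 1000
d = 41.9 mm

41.9


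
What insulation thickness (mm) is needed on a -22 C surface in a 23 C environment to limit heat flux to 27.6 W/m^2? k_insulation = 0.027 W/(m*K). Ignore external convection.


dT = 23 - (-22) = 45 K
thickness = k * dT / q_max * 1000
thickness = 0.027 * 45 / 27.6 * 1000
thickness = 44.0 mm

44.0


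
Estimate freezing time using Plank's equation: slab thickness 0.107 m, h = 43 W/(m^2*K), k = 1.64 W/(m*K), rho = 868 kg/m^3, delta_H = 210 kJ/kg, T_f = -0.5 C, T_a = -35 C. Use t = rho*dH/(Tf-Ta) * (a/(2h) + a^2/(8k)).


dT = -0.5 - (-35) = 34.5 K
term1 = a/(2h) = 0.107/(2*43) = 0.001244186047
term2 = a^2/(8k) = 0.107^2/(8*1.64) = 0.0008726371951
t = rho*dH*1000/dT * (term1 + term2)
t = 868*210*1000/34.5 * (0.001244186047 + 0.0008726371951)
t = 11184 s

11184


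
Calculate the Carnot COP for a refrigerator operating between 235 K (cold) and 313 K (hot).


dT = 313 - 235 = 78 K
COP_carnot = T_cold / dT = 235 / 78
COP_carnot = 3.013

3.013


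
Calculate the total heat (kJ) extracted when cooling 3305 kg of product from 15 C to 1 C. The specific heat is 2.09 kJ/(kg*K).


dT = 15 - (1) = 14 K
Q = m * cp * dT = 3305 * 2.09 * 14
Q = 96704 kJ

96704


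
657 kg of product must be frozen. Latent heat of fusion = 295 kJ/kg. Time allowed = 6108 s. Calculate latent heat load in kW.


Q_lat = m * h_fg / t
Q_lat = 657 * 295 / 6108
Q_lat = 31.73 kW

31.73


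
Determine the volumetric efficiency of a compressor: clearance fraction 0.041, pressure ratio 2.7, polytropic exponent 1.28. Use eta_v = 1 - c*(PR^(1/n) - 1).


PR^(1/n) = 2.7^(1/1.28) = 2.17271589
eta_v = 1 - 0.041 * (2.17271589 - 1)
eta_v = 0.9519

0.9519


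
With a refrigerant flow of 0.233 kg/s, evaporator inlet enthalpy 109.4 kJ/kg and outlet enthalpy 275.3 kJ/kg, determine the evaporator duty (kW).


dh = 275.3 - 109.4 = 165.9 kJ/kg
Q_evap = m_dot * dh = 0.233 * 165.9
Q_evap = 38.65 kW

38.65


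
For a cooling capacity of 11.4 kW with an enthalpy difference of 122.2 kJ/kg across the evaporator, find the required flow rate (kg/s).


m_dot = Q / dh
m_dot = 11.4 / 122.2
m_dot = 0.0933 kg/s

0.0933


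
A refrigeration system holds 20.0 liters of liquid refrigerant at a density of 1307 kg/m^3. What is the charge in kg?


Charge = V * rho / 1000
Charge = 20.0 * 1307 / 1000
Charge = 26.14 kg

26.14


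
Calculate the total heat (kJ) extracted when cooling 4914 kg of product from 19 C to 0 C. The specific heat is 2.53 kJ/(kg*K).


dT = 19 - (0) = 19 K
Q = m * cp * dT = 4914 * 2.53 * 19
Q = 236216 kJ

236216


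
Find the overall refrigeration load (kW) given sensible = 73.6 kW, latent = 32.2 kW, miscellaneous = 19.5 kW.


Q_total = Q_s + Q_l + Q_misc
Q_total = 73.6 + 32.2 + 19.5
Q_total = 125.3 kW

125.3


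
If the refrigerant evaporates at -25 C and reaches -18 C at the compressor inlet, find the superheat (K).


Superheat = T_suction - T_evap
Superheat = -18 - (-25)
Superheat = 7 K

7


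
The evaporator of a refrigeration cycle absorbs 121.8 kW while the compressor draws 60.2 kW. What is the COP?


COP = Q_evap / W
COP = 121.8 / 60.2
COP = 2.023

2.023


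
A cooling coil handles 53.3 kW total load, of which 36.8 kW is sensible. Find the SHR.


SHR = Q_sensible / Q_total
SHR = 36.8 / 53.3
SHR = 0.69

0.69


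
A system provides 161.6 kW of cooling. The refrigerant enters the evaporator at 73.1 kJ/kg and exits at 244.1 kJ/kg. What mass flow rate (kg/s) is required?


dh = 244.1 - 73.1 = 171.0 kJ/kg
m_dot = Q / dh = 161.6 / 171.0 = 0.945 kg/s

0.945


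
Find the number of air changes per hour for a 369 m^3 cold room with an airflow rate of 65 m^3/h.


ACH = flow / volume
ACH = 65 / 369
ACH = 0.176

0.176


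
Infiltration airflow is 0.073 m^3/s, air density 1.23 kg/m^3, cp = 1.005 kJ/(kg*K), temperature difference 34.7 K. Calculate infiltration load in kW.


Q = V_dot * rho * cp * dT
Q = 0.073 * 1.23 * 1.005 * 34.7
Q = 3.131 kW

3.131


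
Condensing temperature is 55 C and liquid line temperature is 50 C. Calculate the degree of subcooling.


Subcooling = T_cond - T_liquid
Subcooling = 55 - 50
Subcooling = 5 K

5


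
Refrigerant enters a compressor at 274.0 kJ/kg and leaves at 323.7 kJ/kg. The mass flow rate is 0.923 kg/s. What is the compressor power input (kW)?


dh = 323.7 - 274.0 = 49.7 kJ/kg
W = m_dot * dh = 0.923 * 49.7 = 45.87 kW

45.87


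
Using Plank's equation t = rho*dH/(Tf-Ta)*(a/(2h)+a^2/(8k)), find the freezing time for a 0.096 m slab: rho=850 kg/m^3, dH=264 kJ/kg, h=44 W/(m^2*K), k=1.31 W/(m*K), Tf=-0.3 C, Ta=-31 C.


dT = -0.3 - (-31) = 30.7 K
term1 = a/(2h) = 0.096/(2*44) = 0.001090909091
term2 = a^2/(8k) = 0.096^2/(8*1.31) = 0.000879389313
t = rho*dH*1000/dT * (term1 + term2)
t = 850*264*1000/30.7 * (0.001090909091 + 0.000879389313)
t = 14402 s

14402


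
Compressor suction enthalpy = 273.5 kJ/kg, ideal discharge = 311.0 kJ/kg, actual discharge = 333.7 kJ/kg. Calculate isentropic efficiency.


dh_ideal = 311.0 - 273.5 = 37.5 kJ/kg
dh_actual = 333.7 - 273.5 = 60.2 kJ/kg
eta_s = dh_ideal / dh_actual = 37.5 / 60.2
eta_s = 0.6229

0.6229


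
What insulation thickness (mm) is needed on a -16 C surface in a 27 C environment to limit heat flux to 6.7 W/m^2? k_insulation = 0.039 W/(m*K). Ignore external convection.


dT = 27 - (-16) = 43 K
thickness = k * dT / q_max * 1000
thickness = 0.039 * 43 / 6.7 * 1000
thickness = 250.3 mm

250.3


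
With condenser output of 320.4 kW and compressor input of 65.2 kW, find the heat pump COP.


COP_hp = Q_cond / W
COP_hp = 320.4 / 65.2
COP_hp = 4.914

4.914


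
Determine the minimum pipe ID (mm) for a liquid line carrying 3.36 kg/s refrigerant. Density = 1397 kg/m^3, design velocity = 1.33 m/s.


A = m_dot / (rho * v) = 3.36 / (1397 * 1.33) = 0.001808386392 m^2
d = sqrt(4*A/pi) * 1000
d = 48.0 mm

48.0


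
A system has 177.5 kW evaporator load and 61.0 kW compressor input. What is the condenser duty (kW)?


Q_cond = Q_evap + W
Q_cond = 177.5 + 61.0
Q_cond = 238.5 kW

238.5


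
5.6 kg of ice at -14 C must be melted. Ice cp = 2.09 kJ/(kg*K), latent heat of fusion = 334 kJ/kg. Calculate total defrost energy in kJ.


Sensible heat = cp * dT = 2.09 * 14 = 29.26 kJ/kg
Total per kg = 29.26 + 334 = 363.26 kJ/kg
Q = m * total = 5.6 * 363.26
Q = 2034.3 kJ

2034.3


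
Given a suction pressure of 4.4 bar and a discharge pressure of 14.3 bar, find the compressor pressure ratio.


PR = P_high / P_low
PR = 14.3 / 4.4
PR = 3.25

3.25


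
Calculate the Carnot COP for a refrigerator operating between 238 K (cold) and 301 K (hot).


dT = 301 - 238 = 63 K
COP_carnot = T_cold / dT = 238 / 63
COP_carnot = 3.778

3.778


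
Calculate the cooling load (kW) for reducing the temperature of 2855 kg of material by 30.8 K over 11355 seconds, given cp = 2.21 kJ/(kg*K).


Q = m * cp * dT / t
Q = 2855 * 2.21 * 30.8 / 11355
Q = 17.114 kW

17.114


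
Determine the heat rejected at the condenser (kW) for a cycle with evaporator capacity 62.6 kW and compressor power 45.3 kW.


Q_cond = Q_evap + W
Q_cond = 62.6 + 45.3
Q_cond = 107.9 kW

107.9


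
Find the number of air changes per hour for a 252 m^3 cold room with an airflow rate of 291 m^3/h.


ACH = flow / volume
ACH = 291 / 252
ACH = 1.155

1.155


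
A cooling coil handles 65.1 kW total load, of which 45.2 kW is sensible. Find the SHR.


SHR = Q_sensible / Q_total
SHR = 45.2 / 65.1
SHR = 0.694

0.694


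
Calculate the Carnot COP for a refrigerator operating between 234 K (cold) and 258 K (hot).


dT = 258 - 234 = 24 K
COP_carnot = T_cold / dT = 234 / 24
COP_carnot = 9.75

9.75


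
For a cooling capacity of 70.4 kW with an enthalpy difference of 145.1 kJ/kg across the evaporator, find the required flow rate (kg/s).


m_dot = Q / dh
m_dot = 70.4 / 145.1
m_dot = 0.4852 kg/s

0.4852


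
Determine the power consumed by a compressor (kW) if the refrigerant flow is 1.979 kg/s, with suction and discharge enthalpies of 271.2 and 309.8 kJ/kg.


dh = 309.8 - 271.2 = 38.6 kJ/kg
W = m_dot * dh = 1.979 * 38.6 = 76.39 kW

76.39


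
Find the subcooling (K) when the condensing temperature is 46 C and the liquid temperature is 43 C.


Subcooling = T_cond - T_liquid
Subcooling = 46 - 43
Subcooling = 3 K

3


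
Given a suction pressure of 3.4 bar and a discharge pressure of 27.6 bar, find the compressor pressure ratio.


PR = P_high / P_low
PR = 27.6 / 3.4
PR = 8.118

8.118


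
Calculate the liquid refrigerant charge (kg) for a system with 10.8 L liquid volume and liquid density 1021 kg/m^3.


Charge = V * rho / 1000
Charge = 10.8 * 1021 / 1000
Charge = 11.03 kg

11.03


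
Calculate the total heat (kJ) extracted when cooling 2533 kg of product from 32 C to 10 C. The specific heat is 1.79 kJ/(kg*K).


dT = 32 - (10) = 22 K
Q = m * cp * dT = 2533 * 1.79 * 22
Q = 99750 kJ

99750


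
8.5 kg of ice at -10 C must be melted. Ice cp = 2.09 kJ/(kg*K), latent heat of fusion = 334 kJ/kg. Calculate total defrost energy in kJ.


Sensible heat = cp * dT = 2.09 * 10 = 20.9 kJ/kg
Total per kg = 20.9 + 334 = 354.9 kJ/kg
Q = m * total = 8.5 * 354.9
Q = 3016.7 kJ

3016.7


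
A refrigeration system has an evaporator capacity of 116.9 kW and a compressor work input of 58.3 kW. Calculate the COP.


COP = Q_evap / W
COP = 116.9 / 58.3
COP = 2.005

2.005


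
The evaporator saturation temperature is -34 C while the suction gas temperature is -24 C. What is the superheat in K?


Superheat = T_suction - T_evap
Superheat = -24 - (-34)
Superheat = 10 K

10


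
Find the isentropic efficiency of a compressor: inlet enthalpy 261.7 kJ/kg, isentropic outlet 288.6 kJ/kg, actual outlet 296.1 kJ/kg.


dh_ideal = 288.6 - 261.7 = 26.9 kJ/kg
dh_actual = 296.1 - 261.7 = 34.4 kJ/kg
eta_s = dh_ideal / dh_actual = 26.9 / 34.4
eta_s = 0.782

0.782


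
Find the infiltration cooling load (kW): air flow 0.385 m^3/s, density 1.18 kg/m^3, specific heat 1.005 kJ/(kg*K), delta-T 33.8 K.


Q = V_dot * rho * cp * dT
Q = 0.385 * 1.18 * 1.005 * 33.8
Q = 15.432 kW

15.432


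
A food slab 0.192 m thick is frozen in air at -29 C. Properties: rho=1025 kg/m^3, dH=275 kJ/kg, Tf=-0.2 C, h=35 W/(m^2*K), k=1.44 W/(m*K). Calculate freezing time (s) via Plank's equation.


dT = -0.2 - (-29) = 28.8 K
term1 = a/(2h) = 0.192/(2*35) = 0.002742857143
term2 = a^2/(8k) = 0.192^2/(8*1.44) = 0.0032
t = rho*dH*1000/dT * (term1 + term2)
t = 1025*275*1000/28.8 * (0.002742857143 + 0.0032)
t = 58165 s

58165


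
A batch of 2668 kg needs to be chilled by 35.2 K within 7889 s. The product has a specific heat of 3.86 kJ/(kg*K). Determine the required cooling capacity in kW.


Q = m * cp * dT / t
Q = 2668 * 3.86 * 35.2 / 7889
Q = 45.951 kW

45.951


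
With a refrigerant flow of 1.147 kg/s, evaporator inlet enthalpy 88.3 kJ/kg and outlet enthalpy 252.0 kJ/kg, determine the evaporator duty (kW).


dh = 252.0 - 88.3 = 163.7 kJ/kg
Q_evap = m_dot * dh = 1.147 * 163.7
Q_evap = 187.76 kW

187.76


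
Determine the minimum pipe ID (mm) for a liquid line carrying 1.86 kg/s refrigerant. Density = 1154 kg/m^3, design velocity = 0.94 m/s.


A = m_dot / (rho * v) = 1.86 / (1154 * 0.94) = 0.001714664995 m^2
d = sqrt(4*A/pi) * 1000
d = 46.7 mm

46.7


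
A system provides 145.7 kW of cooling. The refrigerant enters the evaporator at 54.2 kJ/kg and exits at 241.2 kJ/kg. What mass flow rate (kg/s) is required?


dh = 241.2 - 54.2 = 187.0 kJ/kg
m_dot = Q / dh = 145.7 / 187.0 = 0.7791 kg/s

0.7791


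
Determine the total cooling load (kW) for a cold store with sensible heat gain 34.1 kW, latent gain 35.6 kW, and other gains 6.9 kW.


Q_total = Q_s + Q_l + Q_misc
Q_total = 34.1 + 35.6 + 6.9
Q_total = 76.6 kW

76.6


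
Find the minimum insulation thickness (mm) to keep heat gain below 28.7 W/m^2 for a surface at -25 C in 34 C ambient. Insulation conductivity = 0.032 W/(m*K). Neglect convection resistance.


dT = 34 - (-25) = 59 K
thickness = k * dT / q_max * 1000
thickness = 0.032 * 59 / 28.7 * 1000
thickness = 65.8 mm

65.8


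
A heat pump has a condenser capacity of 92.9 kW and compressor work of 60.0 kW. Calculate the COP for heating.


COP_hp = Q_cond / W
COP_hp = 92.9 / 60.0
COP_hp = 1.548

1.548


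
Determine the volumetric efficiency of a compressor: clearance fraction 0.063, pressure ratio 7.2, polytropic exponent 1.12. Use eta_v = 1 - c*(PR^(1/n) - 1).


PR^(1/n) = 7.2^(1/1.12) = 5.82740823
eta_v = 1 - 0.063 * (5.82740823 - 1)
eta_v = 0.6959

0.6959


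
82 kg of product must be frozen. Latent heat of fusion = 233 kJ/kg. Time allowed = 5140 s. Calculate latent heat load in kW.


Q_lat = m * h_fg / t
Q_lat = 82 * 233 / 5140
Q_lat = 3.72 kW

3.72


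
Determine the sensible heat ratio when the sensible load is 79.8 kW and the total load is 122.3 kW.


SHR = Q_sensible / Q_total
SHR = 79.8 / 122.3
SHR = 0.652

0.652


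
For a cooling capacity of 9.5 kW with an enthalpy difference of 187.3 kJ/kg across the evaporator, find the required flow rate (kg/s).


m_dot = Q / dh
m_dot = 9.5 / 187.3
m_dot = 0.0507 kg/s

0.0507


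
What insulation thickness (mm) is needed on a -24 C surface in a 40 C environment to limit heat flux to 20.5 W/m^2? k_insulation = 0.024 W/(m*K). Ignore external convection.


dT = 40 - (-24) = 64 K
thickness = k * dT / q_max * 1000
thickness = 0.024 * 64 / 20.5 * 1000
thickness = 74.9 mm

74.9


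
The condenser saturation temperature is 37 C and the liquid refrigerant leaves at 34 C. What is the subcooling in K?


Subcooling = T_cond - T_liquid
Subcooling = 37 - 34
Subcooling = 3 K

3


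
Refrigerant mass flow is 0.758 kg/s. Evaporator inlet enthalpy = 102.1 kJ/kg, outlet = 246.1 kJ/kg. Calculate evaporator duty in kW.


dh = 246.1 - 102.1 = 144.0 kJ/kg
Q_evap = m_dot * dh = 0.758 * 144.0
Q_evap = 109.15 kW

109.15


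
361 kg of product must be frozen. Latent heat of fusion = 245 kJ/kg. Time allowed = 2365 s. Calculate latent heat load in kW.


Q_lat = m * h_fg / t
Q_lat = 361 * 245 / 2365
Q_lat = 37.4 kW

37.4


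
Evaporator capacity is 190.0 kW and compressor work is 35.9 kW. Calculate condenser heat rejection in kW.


Q_cond = Q_evap + W
Q_cond = 190.0 + 35.9
Q_cond = 225.9 kW

225.9


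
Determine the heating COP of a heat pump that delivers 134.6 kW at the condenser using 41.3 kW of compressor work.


COP_hp = Q_cond / W
COP_hp = 134.6 / 41.3
COP_hp = 3.259

3.259


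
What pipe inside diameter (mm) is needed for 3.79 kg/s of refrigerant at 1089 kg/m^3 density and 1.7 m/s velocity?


A = m_dot / (rho * v) = 3.79 / (1089 * 1.7) = 0.002047210069 m^2
d = sqrt(4*A/pi) * 1000
d = 51.1 mm

51.1


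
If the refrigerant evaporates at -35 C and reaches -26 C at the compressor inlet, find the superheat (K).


Superheat = T_suction - T_evap
Superheat = -26 - (-35)
Superheat = 9 K

9


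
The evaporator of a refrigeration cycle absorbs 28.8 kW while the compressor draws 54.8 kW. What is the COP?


COP = Q_evap / W
COP = 28.8 / 54.8
COP = 0.526

0.526


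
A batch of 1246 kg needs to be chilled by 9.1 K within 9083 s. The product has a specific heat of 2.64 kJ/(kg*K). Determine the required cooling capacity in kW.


Q = m * cp * dT / t
Q = 1246 * 2.64 * 9.1 / 9083
Q = 3.296 kW

3.296


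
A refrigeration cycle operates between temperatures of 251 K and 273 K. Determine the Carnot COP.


dT = 273 - 251 = 22 K
COP_carnot = T_cold / dT = 251 / 22
COP_carnot = 11.409

11.409


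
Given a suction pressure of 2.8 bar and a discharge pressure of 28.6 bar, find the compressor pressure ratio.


PR = P_high / P_low
PR = 28.6 / 2.8
PR = 10.214

10.214


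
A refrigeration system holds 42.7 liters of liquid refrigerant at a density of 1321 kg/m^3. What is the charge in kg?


Charge = V * rho / 1000
Charge = 42.7 * 1321 / 1000
Charge = 56.41 kg

56.41


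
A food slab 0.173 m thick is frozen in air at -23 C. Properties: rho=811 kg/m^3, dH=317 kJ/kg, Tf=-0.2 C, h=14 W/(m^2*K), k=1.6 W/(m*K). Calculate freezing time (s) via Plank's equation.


dT = -0.2 - (-23) = 22.8 K
term1 = a/(2h) = 0.173/(2*14) = 0.006178571429
term2 = a^2/(8k) = 0.173^2/(8*1.6) = 0.002338203125
t = rho*dH*1000/dT * (term1 + term2)
t = 811*317*1000/22.8 * (0.006178571429 + 0.002338203125)
t = 96033 s

96033
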